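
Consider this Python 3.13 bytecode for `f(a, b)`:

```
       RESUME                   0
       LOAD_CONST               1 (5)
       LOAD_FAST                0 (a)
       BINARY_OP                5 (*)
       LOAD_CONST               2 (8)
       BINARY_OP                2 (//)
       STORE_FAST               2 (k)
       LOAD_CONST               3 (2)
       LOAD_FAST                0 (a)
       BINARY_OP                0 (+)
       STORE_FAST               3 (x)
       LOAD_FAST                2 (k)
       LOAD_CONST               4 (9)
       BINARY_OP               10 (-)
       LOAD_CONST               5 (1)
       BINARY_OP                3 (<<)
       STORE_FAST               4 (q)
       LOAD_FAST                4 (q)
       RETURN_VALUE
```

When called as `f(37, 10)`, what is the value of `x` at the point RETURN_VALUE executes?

LOAD_CONST → push 5. Stack: [5]
LOAD_FAST a → push 37. Stack: [5, 37]
BINARY_OP * → 5 * 37 = 185. Stack: [185]
LOAD_CONST → push 8. Stack: [185, 8]
BINARY_OP // → 185 // 8 = 23. Stack: [23]
STORE_FAST k → k=23. Stack: []
LOAD_CONST → push 2. Stack: [2]
LOAD_FAST a → push 37. Stack: [2, 37]
BINARY_OP + → 2 + 37 = 39. Stack: [39]
STORE_FAST x → x=39. Stack: []
LOAD_FAST k → push 23. Stack: [23]
LOAD_CONST → push 9. Stack: [23, 9]
BINARY_OP - → 23 - 9 = 14. Stack: [14]
LOAD_CONST → push 1. Stack: [14, 1]
BINARY_OP << → 14 << 1 = 28. Stack: [28]
STORE_FAST q → q=28. Stack: []
LOAD_FAST q → push 28. Stack: [28]
RETURN_VALUE → return 28.

39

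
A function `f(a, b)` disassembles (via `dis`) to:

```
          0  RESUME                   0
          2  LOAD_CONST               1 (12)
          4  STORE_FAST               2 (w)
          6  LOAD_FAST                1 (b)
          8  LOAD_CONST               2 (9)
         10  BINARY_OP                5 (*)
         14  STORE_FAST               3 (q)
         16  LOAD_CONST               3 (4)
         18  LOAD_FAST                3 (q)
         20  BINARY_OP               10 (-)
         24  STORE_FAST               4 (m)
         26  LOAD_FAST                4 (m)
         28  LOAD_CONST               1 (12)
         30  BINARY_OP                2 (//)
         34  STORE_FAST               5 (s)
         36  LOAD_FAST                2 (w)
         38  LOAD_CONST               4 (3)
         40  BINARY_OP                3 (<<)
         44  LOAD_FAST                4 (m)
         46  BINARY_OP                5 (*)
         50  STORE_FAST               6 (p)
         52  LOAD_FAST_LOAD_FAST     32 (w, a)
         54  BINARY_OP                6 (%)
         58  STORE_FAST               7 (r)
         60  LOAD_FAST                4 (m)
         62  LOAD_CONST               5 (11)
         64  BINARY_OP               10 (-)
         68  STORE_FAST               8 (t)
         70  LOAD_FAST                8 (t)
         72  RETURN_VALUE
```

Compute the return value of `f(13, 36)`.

-331

LOAD_CONST → push 12. Stack: [12]
STORE_FAST w → w=12. Stack: []
LOAD_FAST b → push 36. Stack: [36]
LOAD_CONST → push 9. Stack: [36, 9]
BINARY_OP * → 36 * 9 = 324. Stack: [324]
STORE_FAST q → q=324. Stack: []
LOAD_CONST → push 4. Stack: [4]
LOAD_FAST q → push 324. Stack: [4, 324]
BINARY_OP - → 4 - 324 = -320. Stack: [-320]
STORE_FAST m → m=-320. Stack: []
LOAD_FAST m → push -320. Stack: [-320]
LOAD_CONST → push 12. Stack: [-320, 12]
BINARY_OP // → -320 // 12 = -27. Stack: [-27]
STORE_FAST s → s=-27. Stack: []
LOAD_FAST w → push 12. Stack: [12]
LOAD_CONST → push 3. Stack: [12, 3]
BINARY_OP << → 12 << 3 = 96. Stack: [96]
LOAD_FAST m → push -320. Stack: [96, -320]
BINARY_OP * → 96 * -320 = -30720. Stack: [-30720]
STORE_FAST p → p=-30720. Stack: []
LOAD_FAST_LOAD_FAST w,a → push 12,13. Stack: [12, 13]
BINARY_OP % → 12 % 13 = 12. Stack: [12]
STORE_FAST r → r=12. Stack: []
LOAD_FAST m → push -320. Stack: [-320]
LOAD_CONST → push 11. Stack: [-320, 11]
BINARY_OP - → -320 - 11 = -331. Stack: [-331]
STORE_FAST t → t=-331. Stack: []
LOAD_FAST t → push -331. Stack: [-331]
RETURN_VALUE → return -331.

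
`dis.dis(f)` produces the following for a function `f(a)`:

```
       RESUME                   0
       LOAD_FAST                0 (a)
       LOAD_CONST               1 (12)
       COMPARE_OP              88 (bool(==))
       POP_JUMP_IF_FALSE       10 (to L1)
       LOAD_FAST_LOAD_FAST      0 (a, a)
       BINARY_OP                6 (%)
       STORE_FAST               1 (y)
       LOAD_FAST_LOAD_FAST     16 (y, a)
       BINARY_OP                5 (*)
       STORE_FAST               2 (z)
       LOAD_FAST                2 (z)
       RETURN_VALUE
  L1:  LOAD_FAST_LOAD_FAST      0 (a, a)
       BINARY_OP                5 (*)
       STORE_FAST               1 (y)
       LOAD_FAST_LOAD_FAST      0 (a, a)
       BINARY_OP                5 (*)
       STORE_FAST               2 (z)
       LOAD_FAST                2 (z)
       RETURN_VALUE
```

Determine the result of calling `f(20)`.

LOAD_FAST a → push 20. Stack: [20]
LOAD_CONST → push 12. Stack: [20, 12]
COMPARE_OP bool(==) → 20 vs 12 = False. Stack: [False]
POP_JUMP_IF_FALSE → pop False; jump. Stack: []
LOAD_FAST_LOAD_FAST a,a → push 20,20. Stack: [20, 20]
BINARY_OP * → 20 * 20 = 400. Stack: [400]
STORE_FAST y → y=400. Stack: []
LOAD_FAST_LOAD_FAST a,a → push 20,20. Stack: [20, 20]
BINARY_OP * → 20 * 20 = 400. Stack: [400]
STORE_FAST z → z=400. Stack: []
LOAD_FAST z → push 400. Stack: [400]
RETURN_VALUE → return 400.

400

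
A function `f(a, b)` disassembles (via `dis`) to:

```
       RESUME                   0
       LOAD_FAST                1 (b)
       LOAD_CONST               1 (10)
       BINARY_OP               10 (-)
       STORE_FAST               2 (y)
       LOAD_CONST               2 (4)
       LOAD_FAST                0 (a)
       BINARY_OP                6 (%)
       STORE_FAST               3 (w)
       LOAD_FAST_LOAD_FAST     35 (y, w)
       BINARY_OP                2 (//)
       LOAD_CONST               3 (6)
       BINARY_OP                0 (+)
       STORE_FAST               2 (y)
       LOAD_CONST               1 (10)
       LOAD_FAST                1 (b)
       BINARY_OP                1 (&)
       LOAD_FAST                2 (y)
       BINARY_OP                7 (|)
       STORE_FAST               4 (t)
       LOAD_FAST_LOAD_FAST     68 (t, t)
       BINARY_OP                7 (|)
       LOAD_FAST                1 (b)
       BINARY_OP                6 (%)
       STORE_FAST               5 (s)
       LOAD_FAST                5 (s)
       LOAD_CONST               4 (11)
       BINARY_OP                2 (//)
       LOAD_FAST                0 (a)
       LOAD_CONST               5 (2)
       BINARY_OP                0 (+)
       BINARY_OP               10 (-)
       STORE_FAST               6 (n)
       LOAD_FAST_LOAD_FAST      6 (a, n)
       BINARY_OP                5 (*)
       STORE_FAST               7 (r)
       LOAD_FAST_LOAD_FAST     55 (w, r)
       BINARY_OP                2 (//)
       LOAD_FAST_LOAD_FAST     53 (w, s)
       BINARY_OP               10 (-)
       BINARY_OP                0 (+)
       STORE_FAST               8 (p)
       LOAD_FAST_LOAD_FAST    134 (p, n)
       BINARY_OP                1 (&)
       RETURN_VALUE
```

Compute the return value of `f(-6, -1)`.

LOAD_FAST b → push -1. Stack: [-1]
LOAD_CONST → push 10. Stack: [-1, 10]
BINARY_OP - → -1 - 10 = -11. Stack: [-11]
STORE_FAST y → y=-11. Stack: []
LOAD_CONST → push 4. Stack: [4]
LOAD_FAST a → push -6. Stack: [4, -6]
BINARY_OP % → 4 % -6 = -2. Stack: [-2]
STORE_FAST w → w=-2. Stack: []
LOAD_FAST_LOAD_FAST y,w → push -11,-2. Stack: [-11, -2]
BINARY_OP // → -11 // -2 = 5. Stack: [5]
LOAD_CONST → push 6. Stack: [5, 6]
BINARY_OP + → 5 + 6 = 11. Stack: [11]
STORE_FAST y → y=11. Stack: []
LOAD_CONST → push 10. Stack: [10]
LOAD_FAST b → push -1. Stack: [10, -1]
BINARY_OP & → 10 & -1 = 10. Stack: [10]
LOAD_FAST y → push 11. Stack: [10, 11]
BINARY_OP | → 10 | 11 = 11. Stack: [11]
STORE_FAST t → t=11. Stack: []
LOAD_FAST_LOAD_FAST t,t → push 11,11. Stack: [11, 11]
BINARY_OP | → 11 | 11 = 11. Stack: [11]
LOAD_FAST b → push -1. Stack: [11, -1]
BINARY_OP % → 11 % -1 = 0. Stack: [0]
STORE_FAST s → s=0. Stack: []
LOAD_FAST s → push 0. Stack: [0]
LOAD_CONST → push 11. Stack: [0, 11]
BINARY_OP // → 0 // 11 = 0. Stack: [0]
LOAD_FAST a → push -6. Stack: [0, -6]
LOAD_CONST → push 2. Stack: [0, -6, 2]
BINARY_OP + → -6 + 2 = -4. Stack: [0, -4]
BINARY_OP - → 0 - -4 = 4. Stack: [4]
STORE_FAST n → n=4. Stack: []
LOAD_FAST_LOAD_FAST a,n → push -6,4. Stack: [-6, 4]
BINARY_OP * → -6 * 4 = -24. Stack: [-24]
STORE_FAST r → r=-24. Stack: []
LOAD_FAST_LOAD_FAST w,r → push -2,-24. Stack: [-2, -24]
BINARY_OP // → -2 // -24 = 0. Stack: [0]
LOAD_FAST_LOAD_FAST w,s → push -2,0. Stack: [0, -2, 0]
BINARY_OP - → -2 - 0 = -2. Stack: [0, -2]
BINARY_OP + → 0 + -2 = -2. Stack: [-2]
STORE_FAST p → p=-2. Stack: []
LOAD_FAST_LOAD_FAST p,n → push -2,4. Stack: [-2, 4]
BINARY_OP & → -2 & 4 = 4. Stack: [4]
RETURN_VALUE → return 4.

4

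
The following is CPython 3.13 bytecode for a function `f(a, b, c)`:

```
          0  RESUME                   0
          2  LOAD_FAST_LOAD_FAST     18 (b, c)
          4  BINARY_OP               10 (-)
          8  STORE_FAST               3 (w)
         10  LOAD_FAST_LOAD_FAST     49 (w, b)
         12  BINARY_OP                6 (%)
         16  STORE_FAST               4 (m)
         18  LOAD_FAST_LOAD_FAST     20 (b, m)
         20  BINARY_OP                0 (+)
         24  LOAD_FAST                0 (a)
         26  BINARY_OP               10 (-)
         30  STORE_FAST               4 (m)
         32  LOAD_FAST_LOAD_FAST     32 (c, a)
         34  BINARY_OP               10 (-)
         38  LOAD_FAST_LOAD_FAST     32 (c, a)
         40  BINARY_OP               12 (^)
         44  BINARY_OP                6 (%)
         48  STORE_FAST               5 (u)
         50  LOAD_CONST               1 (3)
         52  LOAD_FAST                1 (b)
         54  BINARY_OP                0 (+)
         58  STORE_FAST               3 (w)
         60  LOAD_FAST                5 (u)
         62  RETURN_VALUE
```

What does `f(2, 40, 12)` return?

10

LOAD_FAST_LOAD_FAST b,c → push 40,12. Stack: [40, 12]
BINARY_OP - → 40 - 12 = 28. Stack: [28]
STORE_FAST w → w=28. Stack: []
LOAD_FAST_LOAD_FAST w,b → push 28,40. Stack: [28, 40]
BINARY_OP % → 28 % 40 = 28. Stack: [28]
STORE_FAST m → m=28. Stack: []
LOAD_FAST_LOAD_FAST b,m → push 40,28. Stack: [40, 28]
BINARY_OP + → 40 + 28 = 68. Stack: [68]
LOAD_FAST a → push 2. Stack: [68, 2]
BINARY_OP - → 68 - 2 = 66. Stack: [66]
STORE_FAST m → m=66. Stack: []
LOAD_FAST_LOAD_FAST c,a → push 12,2. Stack: [12, 2]
BINARY_OP - → 12 - 2 = 10. Stack: [10]
LOAD_FAST_LOAD_FAST c,a → push 12,2. Stack: [10, 12, 2]
BINARY_OP ^ → 12 ^ 2 = 14. Stack: [10, 14]
BINARY_OP % → 10 % 14 = 10. Stack: [10]
STORE_FAST u → u=10. Stack: []
LOAD_CONST → push 3. Stack: [3]
LOAD_FAST b → push 40. Stack: [3, 40]
BINARY_OP + → 3 + 40 = 43. Stack: [43]
STORE_FAST w → w=43. Stack: []
LOAD_FAST u → push 10. Stack: [10]
RETURN_VALUE → return 10.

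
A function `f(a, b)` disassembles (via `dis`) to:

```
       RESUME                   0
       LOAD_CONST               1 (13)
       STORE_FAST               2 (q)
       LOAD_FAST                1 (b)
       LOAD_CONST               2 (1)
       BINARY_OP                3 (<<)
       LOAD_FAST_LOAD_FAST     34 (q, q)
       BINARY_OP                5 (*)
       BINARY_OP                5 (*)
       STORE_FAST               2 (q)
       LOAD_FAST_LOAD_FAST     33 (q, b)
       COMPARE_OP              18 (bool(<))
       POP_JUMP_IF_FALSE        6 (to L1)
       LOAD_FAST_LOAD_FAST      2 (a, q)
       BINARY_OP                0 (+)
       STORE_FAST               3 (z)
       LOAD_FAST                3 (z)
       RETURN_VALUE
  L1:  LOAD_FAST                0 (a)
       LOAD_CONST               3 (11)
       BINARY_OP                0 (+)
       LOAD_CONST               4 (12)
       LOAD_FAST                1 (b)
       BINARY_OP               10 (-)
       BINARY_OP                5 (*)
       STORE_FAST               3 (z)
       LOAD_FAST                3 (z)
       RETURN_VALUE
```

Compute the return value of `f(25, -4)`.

LOAD_CONST → push 13. Stack: [13]
STORE_FAST q → q=13. Stack: []
LOAD_FAST b → push -4. Stack: [-4]
LOAD_CONST → push 1. Stack: [-4, 1]
BINARY_OP << → -4 << 1 = -8. Stack: [-8]
LOAD_FAST_LOAD_FAST q,q → push 13,13. Stack: [-8, 13, 13]
BINARY_OP * → 13 * 13 = 169. Stack: [-8, 169]
BINARY_OP * → -8 * 169 = -1352. Stack: [-1352]
STORE_FAST q → q=-1352. Stack: []
LOAD_FAST_LOAD_FAST q,b → push -1352,-4. Stack: [-1352, -4]
COMPARE_OP bool(<) → -1352 vs -4 = True. Stack: [True]
POP_JUMP_IF_FALSE → pop True; no jump. Stack: []
LOAD_FAST_LOAD_FAST a,q → push 25,-1352. Stack: [25, -1352]
BINARY_OP + → 25 + -1352 = -1327. Stack: [-1327]
STORE_FAST z → z=-1327. Stack: []
LOAD_FAST z → push -1327. Stack: [-1327]
RETURN_VALUE → return -1327.

-1327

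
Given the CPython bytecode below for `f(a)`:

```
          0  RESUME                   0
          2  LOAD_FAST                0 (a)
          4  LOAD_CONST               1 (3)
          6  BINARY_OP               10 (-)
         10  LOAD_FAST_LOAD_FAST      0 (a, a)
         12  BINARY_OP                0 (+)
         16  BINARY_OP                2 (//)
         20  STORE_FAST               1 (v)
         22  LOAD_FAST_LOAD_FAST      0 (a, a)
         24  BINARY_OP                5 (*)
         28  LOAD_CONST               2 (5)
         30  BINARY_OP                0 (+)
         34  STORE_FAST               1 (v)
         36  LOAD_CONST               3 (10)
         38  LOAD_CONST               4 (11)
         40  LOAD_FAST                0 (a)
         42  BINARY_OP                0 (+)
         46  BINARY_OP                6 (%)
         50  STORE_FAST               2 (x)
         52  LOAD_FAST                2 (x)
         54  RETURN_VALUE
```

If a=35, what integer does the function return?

10

LOAD_FAST a → push 35. Stack: [35]
LOAD_CONST → push 3. Stack: [35, 3]
BINARY_OP - → 35 - 3 = 32. Stack: [32]
LOAD_FAST_LOAD_FAST a,a → push 35,35. Stack: [32, 35, 35]
BINARY_OP + → 35 + 35 = 70. Stack: [32, 70]
BINARY_OP // → 32 // 70 = 0. Stack: [0]
STORE_FAST v → v=0. Stack: []
LOAD_FAST_LOAD_FAST a,a → push 35,35. Stack: [35, 35]
BINARY_OP * → 35 * 35 = 1225. Stack: [1225]
LOAD_CONST → push 5. Stack: [1225, 5]
BINARY_OP + → 1225 + 5 = 1230. Stack: [1230]
STORE_FAST v → v=1230. Stack: []
LOAD_CONST → push 10. Stack: [10]
LOAD_CONST → push 11. Stack: [10, 11]
LOAD_FAST a → push 35. Stack: [10, 11, 35]
BINARY_OP + → 11 + 35 = 46. Stack: [10, 46]
BINARY_OP % → 10 % 46 = 10. Stack: [10]
STORE_FAST x → x=10. Stack: []
LOAD_FAST x → push 10. Stack: [10]
RETURN_VALUE → return 10.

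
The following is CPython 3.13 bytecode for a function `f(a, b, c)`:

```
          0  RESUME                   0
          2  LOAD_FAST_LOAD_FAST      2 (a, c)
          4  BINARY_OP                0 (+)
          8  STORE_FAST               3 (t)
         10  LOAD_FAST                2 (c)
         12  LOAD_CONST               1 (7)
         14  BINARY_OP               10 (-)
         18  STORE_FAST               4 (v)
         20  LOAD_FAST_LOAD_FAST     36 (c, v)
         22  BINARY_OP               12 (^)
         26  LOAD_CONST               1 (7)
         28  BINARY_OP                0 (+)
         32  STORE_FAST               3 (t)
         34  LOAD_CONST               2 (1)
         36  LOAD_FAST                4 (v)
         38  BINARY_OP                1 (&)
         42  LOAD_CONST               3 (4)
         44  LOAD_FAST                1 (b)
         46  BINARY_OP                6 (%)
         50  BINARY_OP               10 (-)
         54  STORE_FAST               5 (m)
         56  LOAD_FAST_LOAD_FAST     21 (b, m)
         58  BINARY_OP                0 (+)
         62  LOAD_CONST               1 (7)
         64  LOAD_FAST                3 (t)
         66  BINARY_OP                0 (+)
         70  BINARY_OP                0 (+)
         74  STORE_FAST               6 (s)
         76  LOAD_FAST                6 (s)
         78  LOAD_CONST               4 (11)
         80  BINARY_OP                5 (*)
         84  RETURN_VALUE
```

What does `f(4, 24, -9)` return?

451

LOAD_FAST_LOAD_FAST a,c → push 4,-9. Stack: [4, -9]
BINARY_OP + → 4 + -9 = -5. Stack: [-5]
STORE_FAST t → t=-5. Stack: []
LOAD_FAST c → push -9. Stack: [-9]
LOAD_CONST → push 7. Stack: [-9, 7]
BINARY_OP - → -9 - 7 = -16. Stack: [-16]
STORE_FAST v → v=-16. Stack: []
LOAD_FAST_LOAD_FAST c,v → push -9,-16. Stack: [-9, -16]
BINARY_OP ^ → -9 ^ -16 = 7. Stack: [7]
LOAD_CONST → push 7. Stack: [7, 7]
BINARY_OP + → 7 + 7 = 14. Stack: [14]
STORE_FAST t → t=14. Stack: []
LOAD_CONST → push 1. Stack: [1]
LOAD_FAST v → push -16. Stack: [1, -16]
BINARY_OP & → 1 & -16 = 0. Stack: [0]
LOAD_CONST → push 4. Stack: [0, 4]
LOAD_FAST b → push 24. Stack: [0, 4, 24]
BINARY_OP % → 4 % 24 = 4. Stack: [0, 4]
BINARY_OP - → 0 - 4 = -4. Stack: [-4]
STORE_FAST m → m=-4. Stack: []
LOAD_FAST_LOAD_FAST b,m → push 24,-4. Stack: [24, -4]
BINARY_OP + → 24 + -4 = 20. Stack: [20]
LOAD_CONST → push 7. Stack: [20, 7]
LOAD_FAST t → push 14. Stack: [20, 7, 14]
BINARY_OP + → 7 + 14 = 21. Stack: [20, 21]
BINARY_OP + → 20 + 21 = 41. Stack: [41]
STORE_FAST s → s=41. Stack: []
LOAD_FAST s → push 41. Stack: [41]
LOAD_CONST → push 11. Stack: [41, 11]
BINARY_OP * → 41 * 11 = 451. Stack: [451]
RETURN_VALUE → return 451.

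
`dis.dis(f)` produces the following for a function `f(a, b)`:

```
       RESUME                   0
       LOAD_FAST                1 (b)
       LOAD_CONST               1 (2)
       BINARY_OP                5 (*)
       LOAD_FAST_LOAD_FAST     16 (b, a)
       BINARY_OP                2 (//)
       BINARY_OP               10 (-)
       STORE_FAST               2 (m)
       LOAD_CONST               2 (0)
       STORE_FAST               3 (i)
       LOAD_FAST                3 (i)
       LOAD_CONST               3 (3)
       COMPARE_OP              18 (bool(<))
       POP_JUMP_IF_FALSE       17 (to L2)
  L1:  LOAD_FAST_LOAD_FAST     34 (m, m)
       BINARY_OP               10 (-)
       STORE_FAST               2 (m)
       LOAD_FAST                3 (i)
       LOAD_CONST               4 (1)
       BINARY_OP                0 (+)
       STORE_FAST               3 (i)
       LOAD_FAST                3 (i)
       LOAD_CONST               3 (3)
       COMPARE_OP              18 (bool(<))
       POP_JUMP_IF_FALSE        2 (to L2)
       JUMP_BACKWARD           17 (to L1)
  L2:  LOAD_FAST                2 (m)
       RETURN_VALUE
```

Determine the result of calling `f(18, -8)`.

LOAD_FAST b → push -8. Stack: [-8]
LOAD_CONST → push 2. Stack: [-8, 2]
BINARY_OP * → -8 * 2 = -16. Stack: [-16]
LOAD_FAST_LOAD_FAST b,a → push -8,18. Stack: [-16, -8, 18]
BINARY_OP // → -8 // 18 = -1. Stack: [-16, -1]
BINARY_OP - → -16 - -1 = -15. Stack: [-15]
STORE_FAST m → m=-15. Stack: []
LOAD_CONST → push 0. Stack: [0]
STORE_FAST i → i=0. Stack: []
LOAD_FAST i → push 0. Stack: [0]
LOAD_CONST → push 3. Stack: [0, 3]
COMPARE_OP bool(<) → 0 vs 3 = True. Stack: [True]
POP_JUMP_IF_FALSE → pop True; no jump. Stack: []
LOAD_FAST_LOAD_FAST m,m → push -15,-15. Stack: [-15, -15]
BINARY_OP - → -15 - -15 = 0. Stack: [0]
STORE_FAST m → m=0. Stack: []
LOAD_FAST i → push 0. Stack: [0]
LOAD_CONST → push 1. Stack: [0, 1]
BINARY_OP + → 0 + 1 = 1. Stack: [1]
STORE_FAST i → i=1. Stack: []
LOAD_FAST i → push 1. Stack: [1]
LOAD_CONST → push 3. Stack: [1, 3]
COMPARE_OP bool(<) → 1 vs 3 = True. Stack: [True]
POP_JUMP_IF_FALSE → pop True; no jump. Stack: []
LOAD_FAST_LOAD_FAST m,m → push 0,0. Stack: [0, 0]
BINARY_OP - → 0 - 0 = 0. Stack: [0]
STORE_FAST m → m=0. Stack: []
LOAD_FAST i → push 1. Stack: [1]
LOAD_CONST → push 1. Stack: [1, 1]
BINARY_OP + → 1 + 1 = 2. Stack: [2]
STORE_FAST i → i=2. Stack: []
LOAD_FAST i → push 2. Stack: [2]
LOAD_CONST → push 3. Stack: [2, 3]
COMPARE_OP bool(<) → 2 vs 3 = True. Stack: [True]
POP_JUMP_IF_FALSE → pop True; no jump. Stack: []
LOAD_FAST_LOAD_FAST m,m → push 0,0. Stack: [0, 0]
BINARY_OP - → 0 - 0 = 0. Stack: [0]
STORE_FAST m → m=0. Stack: []
LOAD_FAST i → push 2. Stack: [2]
LOAD_CONST → push 1. Stack: [2, 1]
BINARY_OP + → 2 + 1 = 3. Stack: [3]
STORE_FAST i → i=3. Stack: []
LOAD_FAST i → push 3. Stack: [3]
LOAD_CONST → push 3. Stack: [3, 3]
COMPARE_OP bool(<) → 3 vs 3 = False. Stack: [False]
POP_JUMP_IF_FALSE → pop False; jump. Stack: []
LOAD_FAST m → push 0. Stack: [0]
RETURN_VALUE → return 0.

0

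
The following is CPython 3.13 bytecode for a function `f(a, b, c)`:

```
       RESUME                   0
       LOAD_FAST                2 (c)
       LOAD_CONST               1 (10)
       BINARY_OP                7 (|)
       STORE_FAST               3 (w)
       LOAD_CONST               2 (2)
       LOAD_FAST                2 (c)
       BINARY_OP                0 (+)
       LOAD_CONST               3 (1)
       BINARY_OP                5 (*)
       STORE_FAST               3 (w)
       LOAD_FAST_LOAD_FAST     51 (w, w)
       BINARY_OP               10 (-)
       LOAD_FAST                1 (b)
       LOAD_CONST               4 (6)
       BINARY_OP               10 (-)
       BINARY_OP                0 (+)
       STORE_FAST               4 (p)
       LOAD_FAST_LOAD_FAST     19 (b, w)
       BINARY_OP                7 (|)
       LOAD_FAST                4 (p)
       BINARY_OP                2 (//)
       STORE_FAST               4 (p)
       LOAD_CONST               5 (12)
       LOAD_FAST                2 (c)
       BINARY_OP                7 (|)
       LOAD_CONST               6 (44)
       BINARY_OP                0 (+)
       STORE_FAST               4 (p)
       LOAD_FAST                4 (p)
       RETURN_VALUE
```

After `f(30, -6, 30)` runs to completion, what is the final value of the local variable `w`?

LOAD_FAST c → push 30. Stack: [30]
LOAD_CONST → push 10. Stack: [30, 10]
BINARY_OP | → 30 | 10 = 30. Stack: [30]
STORE_FAST w → w=30. Stack: []
LOAD_CONST → push 2. Stack: [2]
LOAD_FAST c → push 30. Stack: [2, 30]
BINARY_OP + → 2 + 30 = 32. Stack: [32]
LOAD_CONST → push 1. Stack: [32, 1]
BINARY_OP * → 32 * 1 = 32. Stack: [32]
STORE_FAST w → w=32. Stack: []
LOAD_FAST_LOAD_FAST w,w → push 32,32. Stack: [32, 32]
BINARY_OP - → 32 - 32 = 0. Stack: [0]
LOAD_FAST b → push -6. Stack: [0, -6]
LOAD_CONST → push 6. Stack: [0, -6, 6]
BINARY_OP - → -6 - 6 = -12. Stack: [0, -12]
BINARY_OP + → 0 + -12 = -12. Stack: [-12]
STORE_FAST p → p=-12. Stack: []
LOAD_FAST_LOAD_FAST b,w → push -6,32. Stack: [-6, 32]
BINARY_OP | → -6 | 32 = -6. Stack: [-6]
LOAD_FAST p → push -12. Stack: [-6, -12]
BINARY_OP // → -6 // -12 = 0. Stack: [0]
STORE_FAST p → p=0. Stack: []
LOAD_CONST → push 12. Stack: [12]
LOAD_FAST c → push 30. Stack: [12, 30]
BINARY_OP | → 12 | 30 = 30. Stack: [30]
LOAD_CONST → push 44. Stack: [30, 44]
BINARY_OP + → 30 + 44 = 74. Stack: [74]
STORE_FAST p → p=74. Stack: []
LOAD_FAST p → push 74. Stack: [74]
RETURN_VALUE → return 74.

32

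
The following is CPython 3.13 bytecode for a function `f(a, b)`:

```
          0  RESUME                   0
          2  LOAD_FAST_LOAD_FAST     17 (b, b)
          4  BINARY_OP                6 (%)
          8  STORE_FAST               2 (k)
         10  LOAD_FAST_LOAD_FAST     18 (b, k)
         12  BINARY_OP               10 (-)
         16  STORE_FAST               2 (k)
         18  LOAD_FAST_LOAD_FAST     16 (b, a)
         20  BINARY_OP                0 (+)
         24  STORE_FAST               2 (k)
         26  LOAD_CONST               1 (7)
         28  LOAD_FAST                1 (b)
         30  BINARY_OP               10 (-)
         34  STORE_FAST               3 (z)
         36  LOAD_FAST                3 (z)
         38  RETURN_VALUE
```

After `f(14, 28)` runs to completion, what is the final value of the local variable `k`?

42

LOAD_FAST_LOAD_FAST b,b → push 28,28. Stack: [28, 28]
BINARY_OP % → 28 % 28 = 0. Stack: [0]
STORE_FAST k → k=0. Stack: []
LOAD_FAST_LOAD_FAST b,k → push 28,0. Stack: [28, 0]
BINARY_OP - → 28 - 0 = 28. Stack: [28]
STORE_FAST k → k=28. Stack: []
LOAD_FAST_LOAD_FAST b,a → push 28,14. Stack: [28, 14]
BINARY_OP + → 28 + 14 = 42. Stack: [42]
STORE_FAST k → k=42. Stack: []
LOAD_CONST → push 7. Stack: [7]
LOAD_FAST b → push 28. Stack: [7, 28]
BINARY_OP - → 7 - 28 = -21. Stack: [-21]
STORE_FAST z → z=-21. Stack: []
LOAD_FAST z → push -21. Stack: [-21]
RETURN_VALUE → return -21.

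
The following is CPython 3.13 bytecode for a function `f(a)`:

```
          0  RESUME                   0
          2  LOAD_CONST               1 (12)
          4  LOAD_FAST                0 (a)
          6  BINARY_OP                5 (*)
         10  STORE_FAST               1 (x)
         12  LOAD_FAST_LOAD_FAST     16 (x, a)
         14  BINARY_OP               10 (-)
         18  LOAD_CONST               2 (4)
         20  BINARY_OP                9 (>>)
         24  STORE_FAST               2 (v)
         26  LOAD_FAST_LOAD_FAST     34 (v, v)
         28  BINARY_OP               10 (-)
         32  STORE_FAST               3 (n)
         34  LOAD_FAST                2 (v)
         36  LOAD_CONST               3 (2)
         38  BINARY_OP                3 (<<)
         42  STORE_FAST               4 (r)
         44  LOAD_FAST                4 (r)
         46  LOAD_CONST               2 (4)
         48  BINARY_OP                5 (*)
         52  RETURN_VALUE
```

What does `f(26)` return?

LOAD_CONST → push 12. Stack: [12]
LOAD_FAST a → push 26. Stack: [12, 26]
BINARY_OP * → 12 * 26 = 312. Stack: [312]
STORE_FAST x → x=312. Stack: []
LOAD_FAST_LOAD_FAST x,a → push 312,26. Stack: [312, 26]
BINARY_OP - → 312 - 26 = 286. Stack: [286]
LOAD_CONST → push 4. Stack: [286, 4]
BINARY_OP >> → 286 >> 4 = 17. Stack: [17]
STORE_FAST v → v=17. Stack: []
LOAD_FAST_LOAD_FAST v,v → push 17,17. Stack: [17, 17]
BINARY_OP - → 17 - 17 = 0. Stack: [0]
STORE_FAST n → n=0. Stack: []
LOAD_FAST v → push 17. Stack: [17]
LOAD_CONST → push 2. Stack: [17, 2]
BINARY_OP << → 17 << 2 = 68. Stack: [68]
STORE_FAST r → r=68. Stack: []
LOAD_FAST r → push 68. Stack: [68]
LOAD_CONST → push 4. Stack: [68, 4]
BINARY_OP * → 68 * 4 = 272. Stack: [272]
RETURN_VALUE → return 272.

272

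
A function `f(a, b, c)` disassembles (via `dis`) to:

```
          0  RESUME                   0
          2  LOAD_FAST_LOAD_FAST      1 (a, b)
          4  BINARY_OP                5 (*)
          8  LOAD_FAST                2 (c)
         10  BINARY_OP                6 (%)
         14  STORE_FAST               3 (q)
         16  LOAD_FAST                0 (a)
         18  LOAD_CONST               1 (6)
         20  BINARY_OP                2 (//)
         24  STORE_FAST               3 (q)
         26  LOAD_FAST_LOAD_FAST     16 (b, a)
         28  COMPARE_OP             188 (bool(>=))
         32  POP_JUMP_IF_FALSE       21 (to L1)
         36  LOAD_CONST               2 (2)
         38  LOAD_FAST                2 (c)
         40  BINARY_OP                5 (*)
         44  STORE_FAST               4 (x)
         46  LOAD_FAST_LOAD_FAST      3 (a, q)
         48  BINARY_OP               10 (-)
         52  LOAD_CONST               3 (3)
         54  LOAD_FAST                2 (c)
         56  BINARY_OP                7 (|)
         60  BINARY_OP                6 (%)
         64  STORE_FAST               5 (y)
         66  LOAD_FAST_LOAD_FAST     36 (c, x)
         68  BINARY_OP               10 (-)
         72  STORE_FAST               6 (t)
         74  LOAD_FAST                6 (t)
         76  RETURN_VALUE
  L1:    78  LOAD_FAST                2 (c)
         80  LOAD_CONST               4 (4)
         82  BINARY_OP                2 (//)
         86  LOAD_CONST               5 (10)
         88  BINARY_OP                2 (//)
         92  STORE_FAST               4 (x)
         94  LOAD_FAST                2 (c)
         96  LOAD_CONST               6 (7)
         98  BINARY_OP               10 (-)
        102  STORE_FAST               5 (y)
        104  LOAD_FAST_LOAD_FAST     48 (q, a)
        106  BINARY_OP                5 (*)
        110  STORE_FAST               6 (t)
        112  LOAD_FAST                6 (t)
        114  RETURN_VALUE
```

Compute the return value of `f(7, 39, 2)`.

-2

LOAD_FAST_LOAD_FAST a,b → push 7,39. Stack: [7, 39]
BINARY_OP * → 7 * 39 = 273. Stack: [273]
LOAD_FAST c → push 2. Stack: [273, 2]
BINARY_OP % → 273 % 2 = 1. Stack: [1]
STORE_FAST q → q=1. Stack: []
LOAD_FAST a → push 7. Stack: [7]
LOAD_CONST → push 6. Stack: [7, 6]
BINARY_OP // → 7 // 6 = 1. Stack: [1]
STORE_FAST q → q=1. Stack: []
LOAD_FAST_LOAD_FAST b,a → push 39,7. Stack: [39, 7]
COMPARE_OP bool(>=) → 39 vs 7 = True. Stack: [True]
POP_JUMP_IF_FALSE → pop True; no jump. Stack: []
LOAD_CONST → push 2. Stack: [2]
LOAD_FAST c → push 2. Stack: [2, 2]
BINARY_OP * → 2 * 2 = 4. Stack: [4]
STORE_FAST x → x=4. Stack: []
LOAD_FAST_LOAD_FAST a,q → push 7,1. Stack: [7, 1]
BINARY_OP - → 7 - 1 = 6. Stack: [6]
LOAD_CONST → push 3. Stack: [6, 3]
LOAD_FAST c → push 2. Stack: [6, 3, 2]
BINARY_OP | → 3 | 2 = 3. Stack: [6, 3]
BINARY_OP % → 6 % 3 = 0. Stack: [0]
STORE_FAST y → y=0. Stack: []
LOAD_FAST_LOAD_FAST c,x → push 2,4. Stack: [2, 4]
BINARY_OP - → 2 - 4 = -2. Stack: [-2]
STORE_FAST t → t=-2. Stack: []
LOAD_FAST t → push -2. Stack: [-2]
RETURN_VALUE → return -2.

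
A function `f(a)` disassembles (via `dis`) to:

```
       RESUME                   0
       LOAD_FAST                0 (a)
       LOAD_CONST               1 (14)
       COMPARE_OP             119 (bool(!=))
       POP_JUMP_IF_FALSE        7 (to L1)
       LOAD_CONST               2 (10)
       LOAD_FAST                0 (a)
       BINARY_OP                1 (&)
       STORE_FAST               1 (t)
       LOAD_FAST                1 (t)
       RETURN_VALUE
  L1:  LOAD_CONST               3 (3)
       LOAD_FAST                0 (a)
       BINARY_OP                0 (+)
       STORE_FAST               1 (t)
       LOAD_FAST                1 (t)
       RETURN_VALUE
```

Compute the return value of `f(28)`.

LOAD_FAST a → push 28. Stack: [28]
LOAD_CONST → push 14. Stack: [28, 14]
COMPARE_OP bool(!=) → 28 vs 14 = True. Stack: [True]
POP_JUMP_IF_FALSE → pop True; no jump. Stack: []
LOAD_CONST → push 10. Stack: [10]
LOAD_FAST a → push 28. Stack: [10, 28]
BINARY_OP & → 10 & 28 = 8. Stack: [8]
STORE_FAST t → t=8. Stack: []
LOAD_FAST t → push 8. Stack: [8]
RETURN_VALUE → return 8.

8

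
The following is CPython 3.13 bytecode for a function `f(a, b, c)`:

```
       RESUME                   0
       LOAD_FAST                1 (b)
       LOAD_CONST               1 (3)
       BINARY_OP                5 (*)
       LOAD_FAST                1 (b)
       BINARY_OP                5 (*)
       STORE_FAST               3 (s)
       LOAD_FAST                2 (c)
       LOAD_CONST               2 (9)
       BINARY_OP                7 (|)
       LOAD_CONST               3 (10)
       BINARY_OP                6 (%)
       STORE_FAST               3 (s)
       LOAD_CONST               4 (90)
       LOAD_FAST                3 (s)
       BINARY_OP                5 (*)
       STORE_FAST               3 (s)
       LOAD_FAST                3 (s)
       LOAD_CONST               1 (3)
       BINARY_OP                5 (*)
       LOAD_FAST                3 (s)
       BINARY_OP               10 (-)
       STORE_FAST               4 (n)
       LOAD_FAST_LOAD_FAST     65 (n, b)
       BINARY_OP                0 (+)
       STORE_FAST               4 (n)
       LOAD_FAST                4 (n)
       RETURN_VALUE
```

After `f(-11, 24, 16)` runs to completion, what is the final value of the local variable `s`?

LOAD_FAST b → push 24. Stack: [24]
LOAD_CONST → push 3. Stack: [24, 3]
BINARY_OP * → 24 * 3 = 72. Stack: [72]
LOAD_FAST b → push 24. Stack: [72, 24]
BINARY_OP * → 72 * 24 = 1728. Stack: [1728]
STORE_FAST s → s=1728. Stack: []
LOAD_FAST c → push 16. Stack: [16]
LOAD_CONST → push 9. Stack: [16, 9]
BINARY_OP | → 16 | 9 = 25. Stack: [25]
LOAD_CONST → push 10. Stack: [25, 10]
BINARY_OP % → 25 % 10 = 5. Stack: [5]
STORE_FAST s → s=5. Stack: []
LOAD_CONST → push 90. Stack: [90]
LOAD_FAST s → push 5. Stack: [90, 5]
BINARY_OP * → 90 * 5 = 450. Stack: [450]
STORE_FAST s → s=450. Stack: []
LOAD_FAST s → push 450. Stack: [450]
LOAD_CONST → push 3. Stack: [450, 3]
BINARY_OP * → 450 * 3 = 1350. Stack: [1350]
LOAD_FAST s → push 450. Stack: [1350, 450]
BINARY_OP - → 1350 - 450 = 900. Stack: [900]
STORE_FAST n → n=900. Stack: []
LOAD_FAST_LOAD_FAST n,b → push 900,24. Stack: [900, 24]
BINARY_OP + → 900 + 24 = 924. Stack: [924]
STORE_FAST n → n=924. Stack: []
LOAD_FAST n → push 924. Stack: [924]
RETURN_VALUE → return 924.

450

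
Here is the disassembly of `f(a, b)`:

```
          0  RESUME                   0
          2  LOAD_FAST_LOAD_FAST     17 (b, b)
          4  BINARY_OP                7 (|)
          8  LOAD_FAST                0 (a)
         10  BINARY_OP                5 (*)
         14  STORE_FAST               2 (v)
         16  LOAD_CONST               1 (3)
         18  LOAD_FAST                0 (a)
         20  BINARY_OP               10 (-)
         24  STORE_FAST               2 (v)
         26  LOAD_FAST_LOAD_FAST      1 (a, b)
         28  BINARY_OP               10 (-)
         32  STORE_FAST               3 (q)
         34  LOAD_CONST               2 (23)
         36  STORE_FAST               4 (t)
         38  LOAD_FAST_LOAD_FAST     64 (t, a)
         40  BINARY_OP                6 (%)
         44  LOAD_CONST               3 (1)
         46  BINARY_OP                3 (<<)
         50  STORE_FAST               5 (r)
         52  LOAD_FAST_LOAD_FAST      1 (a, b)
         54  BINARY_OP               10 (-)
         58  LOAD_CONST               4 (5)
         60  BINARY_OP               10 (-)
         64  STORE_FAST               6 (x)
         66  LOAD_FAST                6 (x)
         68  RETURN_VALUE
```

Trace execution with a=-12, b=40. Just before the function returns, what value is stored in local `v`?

15

LOAD_FAST_LOAD_FAST b,b → push 40,40. Stack: [40, 40]
BINARY_OP | → 40 | 40 = 40. Stack: [40]
LOAD_FAST a → push -12. Stack: [40, -12]
BINARY_OP * → 40 * -12 = -480. Stack: [-480]
STORE_FAST v → v=-480. Stack: []
LOAD_CONST → push 3. Stack: [3]
LOAD_FAST a → push -12. Stack: [3, -12]
BINARY_OP - → 3 - -12 = 15. Stack: [15]
STORE_FAST v → v=15. Stack: []
LOAD_FAST_LOAD_FAST a,b → push -12,40. Stack: [-12, 40]
BINARY_OP - → -12 - 40 = -52. Stack: [-52]
STORE_FAST q → q=-52. Stack: []
LOAD_CONST → push 23. Stack: [23]
STORE_FAST t → t=23. Stack: []
LOAD_FAST_LOAD_FAST t,a → push 23,-12. Stack: [23, -12]
BINARY_OP % → 23 % -12 = -1. Stack: [-1]
LOAD_CONST → push 1. Stack: [-1, 1]
BINARY_OP << → -1 << 1 = -2. Stack: [-2]
STORE_FAST r → r=-2. Stack: []
LOAD_FAST_LOAD_FAST a,b → push -12,40. Stack: [-12, 40]
BINARY_OP - → -12 - 40 = -52. Stack: [-52]
LOAD_CONST → push 5. Stack: [-52, 5]
BINARY_OP - → -52 - 5 = -57. Stack: [-57]
STORE_FAST x → x=-57. Stack: []
LOAD_FAST x → push -57. Stack: [-57]
RETURN_VALUE → return -57.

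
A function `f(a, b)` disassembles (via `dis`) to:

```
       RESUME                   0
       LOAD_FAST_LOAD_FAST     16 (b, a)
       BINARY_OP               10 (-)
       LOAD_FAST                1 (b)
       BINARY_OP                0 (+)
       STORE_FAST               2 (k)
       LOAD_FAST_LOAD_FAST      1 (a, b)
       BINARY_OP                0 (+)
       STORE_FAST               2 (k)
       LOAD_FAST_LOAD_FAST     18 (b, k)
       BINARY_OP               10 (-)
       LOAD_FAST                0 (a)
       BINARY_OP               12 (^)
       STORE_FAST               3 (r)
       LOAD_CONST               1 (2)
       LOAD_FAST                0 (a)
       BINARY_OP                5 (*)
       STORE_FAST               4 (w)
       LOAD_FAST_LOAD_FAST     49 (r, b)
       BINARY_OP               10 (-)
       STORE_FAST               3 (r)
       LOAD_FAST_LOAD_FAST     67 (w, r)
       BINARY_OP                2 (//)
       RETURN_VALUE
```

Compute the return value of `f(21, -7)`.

8

LOAD_FAST_LOAD_FAST b,a → push -7,21. Stack: [-7, 21]
BINARY_OP - → -7 - 21 = -28. Stack: [-28]
LOAD_FAST b → push -7. Stack: [-28, -7]
BINARY_OP + → -28 + -7 = -35. Stack: [-35]
STORE_FAST k → k=-35. Stack: []
LOAD_FAST_LOAD_FAST a,b → push 21,-7. Stack: [21, -7]
BINARY_OP + → 21 + -7 = 14. Stack: [14]
STORE_FAST k → k=14. Stack: []
LOAD_FAST_LOAD_FAST b,k → push -7,14. Stack: [-7, 14]
BINARY_OP - → -7 - 14 = -21. Stack: [-21]
LOAD_FAST a → push 21. Stack: [-21, 21]
BINARY_OP ^ → -21 ^ 21 = -2. Stack: [-2]
STORE_FAST r → r=-2. Stack: []
LOAD_CONST → push 2. Stack: [2]
LOAD_FAST a → push 21. Stack: [2, 21]
BINARY_OP * → 2 * 21 = 42. Stack: [42]
STORE_FAST w → w=42. Stack: []
LOAD_FAST_LOAD_FAST r,b → push -2,-7. Stack: [-2, -7]
BINARY_OP - → -2 - -7 = 5. Stack: [5]
STORE_FAST r → r=5. Stack: []
LOAD_FAST_LOAD_FAST w,r → push 42,5. Stack: [42, 5]
BINARY_OP // → 42 // 5 = 8. Stack: [8]
RETURN_VALUE → return 8.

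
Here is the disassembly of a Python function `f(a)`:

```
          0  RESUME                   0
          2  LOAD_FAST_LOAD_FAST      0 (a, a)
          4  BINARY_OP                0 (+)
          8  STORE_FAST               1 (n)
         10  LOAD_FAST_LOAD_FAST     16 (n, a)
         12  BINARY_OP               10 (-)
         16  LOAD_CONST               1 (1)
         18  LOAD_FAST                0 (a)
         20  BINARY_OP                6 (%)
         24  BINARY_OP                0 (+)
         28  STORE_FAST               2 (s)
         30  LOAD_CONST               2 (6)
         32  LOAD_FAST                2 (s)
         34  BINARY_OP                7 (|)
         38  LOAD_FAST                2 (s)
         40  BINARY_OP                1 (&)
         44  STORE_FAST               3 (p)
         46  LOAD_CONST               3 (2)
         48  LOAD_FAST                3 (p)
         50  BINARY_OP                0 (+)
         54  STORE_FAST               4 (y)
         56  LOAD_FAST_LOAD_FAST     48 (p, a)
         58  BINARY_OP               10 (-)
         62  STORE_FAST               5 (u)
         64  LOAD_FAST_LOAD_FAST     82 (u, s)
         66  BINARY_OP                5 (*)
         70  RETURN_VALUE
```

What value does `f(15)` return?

16

LOAD_FAST_LOAD_FAST a,a → push 15,15. Stack: [15, 15]
BINARY_OP + → 15 + 15 = 30. Stack: [30]
STORE_FAST n → n=30. Stack: []
LOAD_FAST_LOAD_FAST n,a → push 30,15. Stack: [30, 15]
BINARY_OP - → 30 - 15 = 15. Stack: [15]
LOAD_CONST → push 1. Stack: [15, 1]
LOAD_FAST a → push 15. Stack: [15, 1, 15]
BINARY_OP % → 1 % 15 = 1. Stack: [15, 1]
BINARY_OP + → 15 + 1 = 16. Stack: [16]
STORE_FAST s → s=16. Stack: []
LOAD_CONST → push 6. Stack: [6]
LOAD_FAST s → push 16. Stack: [6, 16]
BINARY_OP | → 6 | 16 = 22. Stack: [22]
LOAD_FAST s → push 16. Stack: [22, 16]
BINARY_OP & → 22 & 16 = 16. Stack: [16]
STORE_FAST p → p=16. Stack: []
LOAD_CONST → push 2. Stack: [2]
LOAD_FAST p → push 16. Stack: [2, 16]
BINARY_OP + → 2 + 16 = 18. Stack: [18]
STORE_FAST y → y=18. Stack: []
LOAD_FAST_LOAD_FAST p,a → push 16,15. Stack: [16, 15]
BINARY_OP - → 16 - 15 = 1. Stack: [1]
STORE_FAST u → u=1. Stack: []
LOAD_FAST_LOAD_FAST u,s → push 1,16. Stack: [1, 16]
BINARY_OP * → 1 * 16 = 16. Stack: [16]
RETURN_VALUE → return 16.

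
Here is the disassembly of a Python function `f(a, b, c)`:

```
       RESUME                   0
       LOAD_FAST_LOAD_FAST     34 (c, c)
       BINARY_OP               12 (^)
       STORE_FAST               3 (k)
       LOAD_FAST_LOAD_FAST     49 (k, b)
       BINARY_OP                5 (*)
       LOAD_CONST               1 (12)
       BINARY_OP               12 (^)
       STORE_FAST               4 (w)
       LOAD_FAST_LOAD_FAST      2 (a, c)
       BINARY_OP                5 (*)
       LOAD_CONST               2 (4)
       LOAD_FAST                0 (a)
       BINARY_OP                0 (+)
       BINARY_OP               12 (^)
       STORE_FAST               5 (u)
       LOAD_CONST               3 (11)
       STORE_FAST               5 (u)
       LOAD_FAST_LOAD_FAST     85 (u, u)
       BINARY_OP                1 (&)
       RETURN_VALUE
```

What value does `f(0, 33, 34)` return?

11

LOAD_FAST_LOAD_FAST c,c → push 34,34. Stack: [34, 34]
BINARY_OP ^ → 34 ^ 34 = 0. Stack: [0]
STORE_FAST k → k=0. Stack: []
LOAD_FAST_LOAD_FAST k,b → push 0,33. Stack: [0, 33]
BINARY_OP * → 0 * 33 = 0. Stack: [0]
LOAD_CONST → push 12. Stack: [0, 12]
BINARY_OP ^ → 0 ^ 12 = 12. Stack: [12]
STORE_FAST w → w=12. Stack: []
LOAD_FAST_LOAD_FAST a,c → push 0,34. Stack: [0, 34]
BINARY_OP * → 0 * 34 = 0. Stack: [0]
LOAD_CONST → push 4. Stack: [0, 4]
LOAD_FAST a → push 0. Stack: [0, 4, 0]
BINARY_OP + → 4 + 0 = 4. Stack: [0, 4]
BINARY_OP ^ → 0 ^ 4 = 4. Stack: [4]
STORE_FAST u → u=4. Stack: []
LOAD_CONST → push 11. Stack: [11]
STORE_FAST u → u=11. Stack: []
LOAD_FAST_LOAD_FAST u,u → push 11,11. Stack: [11, 11]
BINARY_OP & → 11 & 11 = 11. Stack: [11]
RETURN_VALUE → return 11.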